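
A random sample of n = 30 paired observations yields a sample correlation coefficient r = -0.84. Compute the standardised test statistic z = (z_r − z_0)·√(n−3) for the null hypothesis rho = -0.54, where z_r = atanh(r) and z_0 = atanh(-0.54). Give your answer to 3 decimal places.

Fisher z: atanh(-0.84) = -1.221174, atanh(-0.54) = -0.604156
z = (z_r − z_0)·√(n−3) = (-1.221174 − (-0.604156))·√27 = -0.617018 · 5.196152 = -3.206

-3.206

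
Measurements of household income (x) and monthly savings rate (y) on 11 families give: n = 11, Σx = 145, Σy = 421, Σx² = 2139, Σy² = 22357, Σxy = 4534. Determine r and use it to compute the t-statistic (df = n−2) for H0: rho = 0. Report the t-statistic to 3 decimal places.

-4.878

S_xy = nΣxy − ΣxΣy = 11·4534 − 145·421 = 49874 − 61045 = -11171
S_xx = nΣx² − (Σx)² = 11·2139 − 145² = 23529 − 21025 = 2504
S_yy = nΣy² − (Σy)² = 11·22357 − 421² = 245927 − 177241 = 68686
r = S_xy / √(S_xx·S_yy) = -11171 / √(2504·68686) = -11171 / √171989744 = -11171 / 13114.4860 = -0.8518
t = r·√(n−2)/√(1−r²) = -0.8518·√9 / √(1−0.725563) = -2.555400 / 0.523867 = -4.878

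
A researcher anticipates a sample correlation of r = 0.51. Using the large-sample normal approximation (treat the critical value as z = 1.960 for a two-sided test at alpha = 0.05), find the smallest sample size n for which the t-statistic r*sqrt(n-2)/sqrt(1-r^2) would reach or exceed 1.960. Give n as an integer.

13

r√(n−2)/√(1−r²) ≥ 1.960  ⇔  n−2 ≥ (1.960)²·(1−r²)/r²
(1−r²)/r² = (1−0.2601)/0.2601 = 2.8447
n ≥ 2 + 3.8416·2.8447 = 2 + 10.9282 = 12.9282
⌈12.9282⌉ = 13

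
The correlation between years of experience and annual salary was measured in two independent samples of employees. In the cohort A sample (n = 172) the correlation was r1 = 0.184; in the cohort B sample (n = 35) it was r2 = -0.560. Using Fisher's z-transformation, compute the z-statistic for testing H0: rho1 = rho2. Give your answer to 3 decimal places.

z1 = atanh(0.184) = 0.186120,  z2 = atanh(-0.560) = -0.632833
SE = √(1/(n1−3) + 1/(n2−3)) = √(1/169 + 1/32) = √(0.0059172 + 0.0312500) = √0.0371672 = 0.192788
z = (z1 − z2)/SE = (0.186120 − (-0.632833)) / 0.192788 = 0.818953 / 0.192788 = 4.248

4.248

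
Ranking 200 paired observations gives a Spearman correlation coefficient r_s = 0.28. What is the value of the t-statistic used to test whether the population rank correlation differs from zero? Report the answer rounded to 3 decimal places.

4.104

t = r_s·√(n−2) / √(1−r_s²) with r_s = 0.28, n = 200
  = 0.28·√198 / √(1 − 0.0784)
  = 0.28·14.071247 / 0.960000
  = 3.939949 / 0.960000 = 4.104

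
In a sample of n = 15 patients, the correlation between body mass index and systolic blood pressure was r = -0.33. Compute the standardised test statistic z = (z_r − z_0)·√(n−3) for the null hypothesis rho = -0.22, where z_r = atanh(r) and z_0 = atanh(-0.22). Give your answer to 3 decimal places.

-0.413

z_r = atanh(-0.33) = -0.342828,  z_0 = atanh(-0.22) = -0.223656
SE = 1/√(n−3) = 1/√12 = 0.288675
z = (z_r − z_0)/SE = (-0.342828 − (-0.223656)) / 0.288675 = -0.119172 / 0.288675 = -0.413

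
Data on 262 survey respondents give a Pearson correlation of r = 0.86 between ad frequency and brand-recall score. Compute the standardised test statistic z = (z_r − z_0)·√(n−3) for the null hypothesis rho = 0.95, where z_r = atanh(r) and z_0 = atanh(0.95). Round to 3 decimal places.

-8.665

Fisher z: atanh(0.86) = 1.293345, atanh(0.95) = 1.831781
z = (z_r − z_0)·√(n−3) = (1.293345 − 1.831781)·√259 = -0.538436 · 16.093477 = -8.665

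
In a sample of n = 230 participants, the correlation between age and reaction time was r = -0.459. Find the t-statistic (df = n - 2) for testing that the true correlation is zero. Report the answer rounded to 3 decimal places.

t = r·√(n−2) / √(1−r²) with r = -0.459, n = 230
  = -0.459·√228 / √(1 − 0.210681)
  = -0.459·15.099669 / 0.888436
  = -6.930748 / 0.888436 = -7.801

-7.801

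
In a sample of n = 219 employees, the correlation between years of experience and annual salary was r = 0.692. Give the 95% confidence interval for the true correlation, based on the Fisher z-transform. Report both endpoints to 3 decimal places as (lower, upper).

(0.616, 0.755)

Fisher z: z_r = atanh(r) = ½·ln((1+0.692)/(1−0.692)) = 0.851783
SE(z) = 1/√(n−3) = 1/√216 = 0.068041
95% ⇒ z* = 1.960; margin = 1.960·0.068041 = 0.133360
CI on z-scale: (0.718423, 0.985143)
Back-transform: tanh(0.718423) = 0.615932, tanh(0.985143) = 0.755284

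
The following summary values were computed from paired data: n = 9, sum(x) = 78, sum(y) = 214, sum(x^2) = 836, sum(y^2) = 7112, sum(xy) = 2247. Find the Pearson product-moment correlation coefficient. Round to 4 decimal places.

Numerator: nΣxy − (Σx)(Σy) = 9·2247 − (78)(214) = 3531
Denominator: √[(nΣx²−(Σx)²)(nΣy²−(Σy)²)]
  nΣx²−(Σx)² = 9·836 − 6084 = 1440;  nΣy²−(Σy)² = 9·7112 − 45796 = 18212
  √(1440·18212) = √26225280 = 5121.0624
r = 3531 / 5121.0624 = 0.6895

0.6895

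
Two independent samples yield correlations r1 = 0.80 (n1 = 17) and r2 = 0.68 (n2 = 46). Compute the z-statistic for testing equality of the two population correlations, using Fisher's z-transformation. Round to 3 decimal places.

0.876

Fisher z-transforms: z1 = atanh(0.80) = 1.098612, z2 = atanh(0.68) = 0.829114; difference d = 0.269498
Var(d) = 1/14 + 1/43 = 0.0714286 + 0.0232558 = 0.0946844
z = d/√Var(d) = 0.269498 / √0.0946844 = 0.269498 / 0.307708 = 0.876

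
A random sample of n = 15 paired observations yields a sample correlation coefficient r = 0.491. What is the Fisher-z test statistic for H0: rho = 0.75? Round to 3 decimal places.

-1.509

Fisher z: atanh(0.491) = 0.537377, atanh(0.75) = 0.972955
z = (z_r − z_0)·√(n−3) = (0.537377 − 0.972955)·√12 = -0.435578 · 3.464102 = -1.509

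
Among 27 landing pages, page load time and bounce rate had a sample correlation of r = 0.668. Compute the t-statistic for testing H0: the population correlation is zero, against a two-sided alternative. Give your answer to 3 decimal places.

4.488

1 − r² = 1 − 0.446224 = 0.553776;  √(1−r²) = 0.744161
√(n−2) = √25 = 5.000000
t = r·√(n−2)/√(1−r²) = 0.668 · 5.000000 / 0.744161 = 4.488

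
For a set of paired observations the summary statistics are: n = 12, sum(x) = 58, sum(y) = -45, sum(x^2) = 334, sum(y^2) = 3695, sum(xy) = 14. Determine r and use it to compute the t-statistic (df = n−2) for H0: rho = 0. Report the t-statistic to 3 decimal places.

1.988

S_xy = nΣxy − ΣxΣy = 12·14 − 58·(-45) = 168 − (-2610) = 2778
S_xx = nΣx² − (Σx)² = 12·334 − 58² = 4008 − 3364 = 644
S_yy = nΣy² − (Σy)² = 12·3695 − (-45)² = 44340 − 2025 = 42315
r = S_xy / √(S_xx·S_yy) = 2778 / √(644·42315) = 2778 / √27250860 = 2778 / 5220.2356 = 0.5322
t = r·√(n−2)/√(1−r²) = 0.5322·√10 / √(1−0.283237) = 1.682964 / 0.846619 = 1.988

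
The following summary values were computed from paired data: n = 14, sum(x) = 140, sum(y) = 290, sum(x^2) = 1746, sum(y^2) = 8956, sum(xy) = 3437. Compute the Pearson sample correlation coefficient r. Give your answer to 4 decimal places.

S_xy = nΣxy − ΣxΣy = 14·3437 − 140·290 = 48118 − 40600 = 7518
S_xx = nΣx² − (Σx)² = 14·1746 − 140² = 24444 − 19600 = 4844
S_yy = nΣy² − (Σy)² = 14·8956 − 290² = 125384 − 84100 = 41284
r = S_xy / √(S_xx·S_yy) = 7518 / √(4844·41284) = 7518 / √199979696 = 7518 / 14141.4178 = 0.5316

0.5316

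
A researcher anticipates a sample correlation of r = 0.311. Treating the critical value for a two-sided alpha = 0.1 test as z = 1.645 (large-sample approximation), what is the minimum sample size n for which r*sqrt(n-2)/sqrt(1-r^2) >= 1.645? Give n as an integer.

28

r√(n−2)/√(1−r²) ≥ 1.645  ⇔  n−2 ≥ (1.645)²·(1−r²)/r²
(1−r²)/r² = (1−0.096721)/0.096721 = 9.3390
n ≥ 2 + 2.706025·9.3390 = 2 + 25.2716 = 27.2716
⌈27.2716⌉ = 28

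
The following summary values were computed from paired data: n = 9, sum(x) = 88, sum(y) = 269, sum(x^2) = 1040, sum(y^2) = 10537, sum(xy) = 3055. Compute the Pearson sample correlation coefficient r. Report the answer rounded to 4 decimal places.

Numerator: nΣxy − (Σx)(Σy) = 9·3055 − (88)(269) = 3823
Denominator: √[(nΣx²−(Σx)²)(nΣy²−(Σy)²)]
  nΣx²−(Σx)² = 9·1040 − 7744 = 1616;  nΣy²−(Σy)² = 9·10537 − 72361 = 22472
  √(1616·22472) = √36314752 = 6026.1723
r = 3823 / 6026.1723 = 0.6344

0.6344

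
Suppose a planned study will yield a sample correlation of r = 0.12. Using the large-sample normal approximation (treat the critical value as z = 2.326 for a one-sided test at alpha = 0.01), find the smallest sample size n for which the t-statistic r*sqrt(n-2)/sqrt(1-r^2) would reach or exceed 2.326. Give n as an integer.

373

Need r·√(n−2)/√(1−r²) ≥ 2.326
√(n−2) ≥ 2.326·√(1−0.0144) / 0.12 = 2.326·0.992774 / 0.12 = 19.2433
n−2 ≥ 370.3046  ⇒  n ≥ 372.3046
Smallest integer n = 373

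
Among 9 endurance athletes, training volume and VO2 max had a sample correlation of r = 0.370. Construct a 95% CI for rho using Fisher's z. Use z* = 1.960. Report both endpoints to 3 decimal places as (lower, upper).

Fisher z: z_r = atanh(r) = ½·ln((1+0.370)/(1−0.370)) = 0.388423
SE(z) = 1/√(n−3) = 1/√6 = 0.408248
95% ⇒ z* = 1.960; margin = 1.960·0.408248 = 0.800166
CI on z-scale: (-0.411743, 1.188589)
Back-transform: tanh(-0.411743) = -0.389952, tanh(1.188589) = 0.830141

(-0.390, 0.830)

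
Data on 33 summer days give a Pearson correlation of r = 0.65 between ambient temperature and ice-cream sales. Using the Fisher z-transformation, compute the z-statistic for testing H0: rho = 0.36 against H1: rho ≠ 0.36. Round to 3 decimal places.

2.182

Fisher z: atanh(0.65) = 0.775299, atanh(0.36) = 0.376886
z = (z_r − z_0)·√(n−3) = (0.775299 − 0.376886)·√30 = 0.398413 · 5.477226 = 2.182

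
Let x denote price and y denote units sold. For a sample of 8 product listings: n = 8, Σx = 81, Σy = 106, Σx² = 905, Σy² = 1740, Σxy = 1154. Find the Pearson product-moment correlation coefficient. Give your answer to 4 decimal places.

S_xy = nΣxy − ΣxΣy = 8·1154 − 81·106 = 9232 − 8586 = 646
S_xx = nΣx² − (Σx)² = 8·905 − 81² = 7240 − 6561 = 679
S_yy = nΣy² − (Σy)² = 8·1740 − 106² = 13920 − 11236 = 2684
r = S_xy / √(S_xx·S_yy) = 646 / √(679·2684) = 646 / √1822436 = 646 / 1349.9763 = 0.4785

0.4785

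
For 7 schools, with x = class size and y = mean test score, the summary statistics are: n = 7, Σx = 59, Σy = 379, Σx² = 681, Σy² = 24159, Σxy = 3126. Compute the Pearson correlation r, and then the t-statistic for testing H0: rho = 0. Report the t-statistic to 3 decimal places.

S_xy = nΣxy − ΣxΣy = 7·3126 − 59·379 = 21882 − 22361 = -479
S_xx = nΣx² − (Σx)² = 7·681 − 59² = 4767 − 3481 = 1286
S_yy = nΣy² − (Σy)² = 7·24159 − 379² = 169113 − 143641 = 25472
r = S_xy / √(S_xx·S_yy) = -479 / √(1286·25472) = -479 / √32756992 = -479 / 5723.3724 = -0.0837
t = r·√(n−2)/√(1−r²) = -0.0837·√5 / √(1−0.007006) = -0.187159 / 0.996491 = -0.188

-0.188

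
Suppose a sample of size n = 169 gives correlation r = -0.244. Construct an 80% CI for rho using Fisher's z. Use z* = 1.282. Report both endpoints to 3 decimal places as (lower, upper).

Fisher z: z_r = atanh(r) = ½·ln((1+(-0.244))/(1−(-0.244))) = -0.249023
SE(z) = 1/√(n−3) = 1/√166 = 0.077615
80% ⇒ z* = 1.282; margin = 1.282·0.077615 = 0.099502
CI on z-scale: (-0.348525, -0.149521)
Back-transform: tanh(-0.348525) = -0.335067, tanh(-0.149521) = -0.148417

(-0.335, -0.148)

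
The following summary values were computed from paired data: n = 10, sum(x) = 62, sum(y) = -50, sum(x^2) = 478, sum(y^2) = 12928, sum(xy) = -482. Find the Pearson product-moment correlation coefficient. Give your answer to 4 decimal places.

-0.1579

Numerator: nΣxy − (Σx)(Σy) = 10·(-482) − (62)(-50) = -1720
Denominator: √[(nΣx²−(Σx)²)(nΣy²−(Σy)²)]
  nΣx²−(Σx)² = 10·478 − 3844 = 936;  nΣy²−(Σy)² = 10·12928 − 2500 = 126780
  √(936·126780) = √118666080 = 10893.3962
r = -1720 / 10893.3962 = -0.1579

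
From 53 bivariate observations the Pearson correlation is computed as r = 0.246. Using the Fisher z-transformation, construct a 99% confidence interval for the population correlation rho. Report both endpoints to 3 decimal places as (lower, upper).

(-0.113, 0.548)

z_r = atanh(0.246) = 0.251151;  SE = 1/√(n−3) = 1/√50 = 0.141421
z-limits: 0.251151 ± 2.576·0.141421 = 0.251151 ± 0.364300 = [-0.113149, 0.615451]
ρ-limits: (tanh -0.113149, tanh 0.615451) = (-0.113, 0.548)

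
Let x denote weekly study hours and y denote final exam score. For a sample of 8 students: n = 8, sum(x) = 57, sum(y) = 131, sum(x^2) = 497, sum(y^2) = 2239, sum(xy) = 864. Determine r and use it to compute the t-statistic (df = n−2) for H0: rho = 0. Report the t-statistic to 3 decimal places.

S_xy = nΣxy − ΣxΣy = 8·864 − 57·131 = 6912 − 7467 = -555
S_xx = nΣx² − (Σx)² = 8·497 − 57² = 3976 − 3249 = 727
S_yy = nΣy² − (Σy)² = 8·2239 − 131² = 17912 − 17161 = 751
r = S_xy / √(S_xx·S_yy) = -555 / √(727·751) = -555 / √545977 = -555 / 738.9026 = -0.7511
t = r·√(n−2)/√(1−r²) = -0.7511·√6 / √(1−0.564151) = -1.839812 / 0.660189 = -2.787

-2.787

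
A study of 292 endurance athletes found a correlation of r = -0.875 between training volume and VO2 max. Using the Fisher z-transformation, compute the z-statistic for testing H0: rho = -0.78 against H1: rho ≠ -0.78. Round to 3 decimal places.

-5.247

Fisher z: atanh(-0.875) = -1.354025, atanh(-0.78) = -1.045371
z = (z_r − z_0)·√(n−3) = (-1.354025 − (-1.045371))·√289 = -0.308654 · 17.000000 = -5.247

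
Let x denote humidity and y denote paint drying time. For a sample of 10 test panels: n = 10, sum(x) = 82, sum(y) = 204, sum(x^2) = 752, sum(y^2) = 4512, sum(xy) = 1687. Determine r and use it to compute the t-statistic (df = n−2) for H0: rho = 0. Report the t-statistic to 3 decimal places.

Numerator: nΣxy − (Σx)(Σy) = 10·1687 − (82)(204) = 142
Denominator: √[(nΣx²−(Σx)²)(nΣy²−(Σy)²)]
  nΣx²−(Σx)² = 10·752 − 6724 = 796;  nΣy²−(Σy)² = 10·4512 − 41616 = 3504
  √(796·3504) = √2789184 = 1670.0850
r = 142 / 1670.0850 = 0.0850
t = r·√(n−2)/√(1−r²) = 0.0850·√8 / √(1−0.007225) = 0.240416 / 0.996381 = 0.241

0.241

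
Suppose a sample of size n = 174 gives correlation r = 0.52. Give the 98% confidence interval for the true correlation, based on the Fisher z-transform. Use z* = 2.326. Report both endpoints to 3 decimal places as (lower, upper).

(0.379, 0.638)

Fisher z: z_r = atanh(r) = ½·ln((1+0.52)/(1−0.52)) = 0.576340
SE(z) = 1/√(n−3) = 1/√171 = 0.076472
98% ⇒ z* = 2.326; margin = 2.326·0.076472 = 0.177874
CI on z-scale: (0.398466, 0.754214)
Back-transform: tanh(0.398466) = 0.378636, tanh(0.754214) = 0.637656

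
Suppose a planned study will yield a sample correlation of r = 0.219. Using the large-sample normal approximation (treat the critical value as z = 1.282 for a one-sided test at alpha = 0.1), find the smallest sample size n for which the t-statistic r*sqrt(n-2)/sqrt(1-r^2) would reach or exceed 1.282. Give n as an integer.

35

Need r·√(n−2)/√(1−r²) ≥ 1.282
√(n−2) ≥ 1.282·√(1−0.047961) / 0.219 = 1.282·0.975725 / 0.219 = 5.7118
n−2 ≥ 32.6247  ⇒  n ≥ 34.6247
Smallest integer n = 35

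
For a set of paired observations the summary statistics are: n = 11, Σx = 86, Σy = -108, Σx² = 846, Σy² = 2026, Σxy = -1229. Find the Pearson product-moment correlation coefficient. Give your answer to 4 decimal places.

-0.9393

S_xy = nΣxy − ΣxΣy = 11·(-1229) − 86·(-108) = -13519 − (-9288) = -4231
S_xx = nΣx² − (Σx)² = 11·846 − 86² = 9306 − 7396 = 1910
S_yy = nΣy² − (Σy)² = 11·2026 − (-108)² = 22286 − 11664 = 10622
r = S_xy / √(S_xx·S_yy) = -4231 / √(1910·10622) = -4231 / √20288020 = -4231 / 4504.2225 = -0.9393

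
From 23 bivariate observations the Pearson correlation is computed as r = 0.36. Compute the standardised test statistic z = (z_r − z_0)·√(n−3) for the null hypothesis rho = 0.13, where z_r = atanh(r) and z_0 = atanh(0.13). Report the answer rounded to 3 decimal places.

Fisher z: atanh(0.36) = 0.376886, atanh(0.13) = 0.130740
z = (z_r − z_0)·√(n−3) = (0.376886 − 0.130740)·√20 = 0.246146 · 4.472136 = 1.101

1.101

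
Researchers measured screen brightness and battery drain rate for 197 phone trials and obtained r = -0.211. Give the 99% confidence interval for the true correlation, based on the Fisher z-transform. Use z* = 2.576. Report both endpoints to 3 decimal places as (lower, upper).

z_r = atanh(-0.211) = -0.214218;  SE = 1/√(n−3) = 1/√194 = 0.071796
z-limits: -0.214218 ± 2.576·0.071796 = -0.214218 ± 0.184946 = [-0.399164, -0.029272]
ρ-limits: (tanh -0.399164, tanh -0.029272) = (-0.379, -0.029)

(-0.379, -0.029)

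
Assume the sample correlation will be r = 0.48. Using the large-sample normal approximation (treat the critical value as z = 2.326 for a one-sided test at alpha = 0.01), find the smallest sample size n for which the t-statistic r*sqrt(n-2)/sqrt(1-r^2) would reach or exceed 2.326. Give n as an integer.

r√(n−2)/√(1−r²) ≥ 2.326  ⇔  n−2 ≥ (2.326)²·(1−r²)/r²
(1−r²)/r² = (1−0.2304)/0.2304 = 3.3403
n ≥ 2 + 5.410276·3.3403 = 2 + 18.0719 = 20.0719
⌈20.0719⌉ = 21

21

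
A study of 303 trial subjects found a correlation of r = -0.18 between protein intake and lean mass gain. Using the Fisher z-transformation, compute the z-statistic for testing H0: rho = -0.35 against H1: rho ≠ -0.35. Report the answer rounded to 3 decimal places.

3.178

z_r = atanh(-0.18) = -0.181983,  z_0 = atanh(-0.35) = -0.365444
SE = 1/√(n−3) = 1/√300 = 0.057735
z = (z_r − z_0)/SE = (-0.181983 − (-0.365444)) / 0.057735 = 0.183461 / 0.057735 = 3.178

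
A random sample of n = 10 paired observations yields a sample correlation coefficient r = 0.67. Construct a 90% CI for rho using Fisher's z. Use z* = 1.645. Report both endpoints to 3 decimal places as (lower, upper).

z_r = atanh(0.67) = 0.810743;  SE = 1/√(n−3) = 1/√7 = 0.377964
z-limits: 0.810743 ± 1.645·0.377964 = 0.810743 ± 0.621751 = [0.188992, 1.432494]
ρ-limits: (tanh 0.188992, tanh 1.432494) = (0.187, 0.892)

(0.187, 0.892)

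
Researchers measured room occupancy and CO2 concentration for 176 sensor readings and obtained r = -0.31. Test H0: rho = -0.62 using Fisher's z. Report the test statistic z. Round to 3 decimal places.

z_r = atanh(-0.31) = -0.320545,  z_0 = atanh(-0.62) = -0.725005
SE = 1/√(n−3) = 1/√173 = 0.076029
z = (z_r − z_0)/SE = (-0.320545 − (-0.725005)) / 0.076029 = 0.404460 / 0.076029 = 5.320

5.320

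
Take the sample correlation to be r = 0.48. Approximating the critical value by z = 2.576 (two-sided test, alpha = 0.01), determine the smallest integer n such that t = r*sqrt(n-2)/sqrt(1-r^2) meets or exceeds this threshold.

25

r√(n−2)/√(1−r²) ≥ 2.576  ⇔  n−2 ≥ (2.576)²·(1−r²)/r²
(1−r²)/r² = (1−0.2304)/0.2304 = 3.3403
n ≥ 2 + 6.635776·3.3403 = 2 + 22.1655 = 24.1655
⌈24.1655⌉ = 25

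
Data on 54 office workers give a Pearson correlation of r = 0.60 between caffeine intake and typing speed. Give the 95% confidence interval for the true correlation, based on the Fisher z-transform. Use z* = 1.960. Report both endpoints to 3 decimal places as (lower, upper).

(0.396, 0.748)

z_r = atanh(0.60) = 0.693147;  SE = 1/√(n−3) = 1/√51 = 0.140028
z-limits: 0.693147 ± 1.960·0.140028 = 0.693147 ± 0.274455 = [0.418692, 0.967602]
ρ-limits: (tanh 0.418692, tanh 0.967602) = (0.396, 0.748)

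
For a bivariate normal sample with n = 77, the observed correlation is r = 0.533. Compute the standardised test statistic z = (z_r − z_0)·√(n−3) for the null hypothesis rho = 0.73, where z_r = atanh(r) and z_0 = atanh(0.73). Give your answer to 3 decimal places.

Fisher z: atanh(0.533) = 0.594326, atanh(0.73) = 0.928727
z = (z_r − z_0)·√(n−3) = (0.594326 − 0.928727)·√74 = -0.334401 · 8.602325 = -2.877

-2.877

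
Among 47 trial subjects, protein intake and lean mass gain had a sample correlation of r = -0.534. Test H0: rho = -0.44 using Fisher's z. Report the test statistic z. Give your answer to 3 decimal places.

Fisher z: atanh(-0.534) = -0.595724, atanh(-0.44) = -0.472231
z = (z_r − z_0)·√(n−3) = (-0.595724 − (-0.472231))·√44 = -0.123493 · 6.633250 = -0.819

-0.819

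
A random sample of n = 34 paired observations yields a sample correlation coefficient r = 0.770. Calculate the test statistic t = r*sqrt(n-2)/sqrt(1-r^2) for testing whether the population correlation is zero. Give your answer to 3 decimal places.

1 − r² = 1 − 0.592900 = 0.407100;  √(1−r²) = 0.638044
√(n−2) = √32 = 5.656854
t = r·√(n−2)/√(1−r²) = 0.770 · 5.656854 / 0.638044 = 6.827

6.827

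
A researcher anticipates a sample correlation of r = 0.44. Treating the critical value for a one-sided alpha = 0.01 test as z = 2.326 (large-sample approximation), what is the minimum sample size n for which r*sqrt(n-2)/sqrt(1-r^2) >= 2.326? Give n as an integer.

r√(n−2)/√(1−r²) ≥ 2.326  ⇔  n−2 ≥ (2.326)²·(1−r²)/r²
(1−r²)/r² = (1−0.1936)/0.1936 = 4.1653
n ≥ 2 + 5.410276·4.1653 = 2 + 22.5354 = 24.5354
⌈24.5354⌉ = 25

25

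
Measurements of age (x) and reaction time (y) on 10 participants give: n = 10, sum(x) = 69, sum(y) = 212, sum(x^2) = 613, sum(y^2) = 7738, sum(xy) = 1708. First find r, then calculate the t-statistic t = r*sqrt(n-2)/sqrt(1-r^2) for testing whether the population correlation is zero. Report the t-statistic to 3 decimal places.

1.119

S_xy = nΣxy − ΣxΣy = 10·1708 − 69·212 = 17080 − 14628 = 2452
S_xx = nΣx² − (Σx)² = 10·613 − 69² = 6130 − 4761 = 1369
S_yy = nΣy² − (Σy)² = 10·7738 − 212² = 77380 − 44944 = 32436
r = S_xy / √(S_xx·S_yy) = 2452 / √(1369·32436) = 2452 / √44404884 = 2452 / 6663.6990 = 0.3680
t = r·√(n−2)/√(1−r²) = 0.3680·√8 / √(1−0.135424) = 1.040861 / 0.929826 = 1.119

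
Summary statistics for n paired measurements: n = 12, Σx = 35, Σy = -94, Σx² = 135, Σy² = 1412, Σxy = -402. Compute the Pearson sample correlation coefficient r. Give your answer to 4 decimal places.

S_xy = nΣxy − ΣxΣy = 12·(-402) − 35·(-94) = -4824 − (-3290) = -1534
S_xx = nΣx² − (Σx)² = 12·135 − 35² = 1620 − 1225 = 395
S_yy = nΣy² − (Σy)² = 12·1412 − (-94)² = 16944 − 8836 = 8108
r = S_xy / √(S_xx·S_yy) = -1534 / √(395·8108) = -1534 / √3202660 = -1534 / 1789.5977 = -0.8572

-0.8572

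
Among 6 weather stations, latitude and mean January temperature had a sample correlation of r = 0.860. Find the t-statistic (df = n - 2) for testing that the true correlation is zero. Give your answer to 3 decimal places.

t = r·√(n−2) / √(1−r²) with r = 0.860, n = 6
  = 0.860·√4 / √(1 − 0.739600)
  = 0.860·2.000000 / 0.510294
  = 1.720000 / 0.510294 = 3.371

3.371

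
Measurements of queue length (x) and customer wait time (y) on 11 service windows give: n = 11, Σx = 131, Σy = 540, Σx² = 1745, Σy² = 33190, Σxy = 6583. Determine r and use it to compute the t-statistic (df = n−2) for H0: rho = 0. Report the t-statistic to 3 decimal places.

0.414

S_xy = nΣxy − ΣxΣy = 11·6583 − 131·540 = 72413 − 70740 = 1673
S_xx = nΣx² − (Σx)² = 11·1745 − 131² = 19195 − 17161 = 2034
S_yy = nΣy² − (Σy)² = 11·33190 − 540² = 365090 − 291600 = 73490
r = S_xy / √(S_xx·S_yy) = 1673 / √(2034·73490) = 1673 / √149478660 = 1673 / 12226.1466 = 0.1368
t = r·√(n−2)/√(1−r²) = 0.1368·√9 / √(1−0.018714) = 0.410400 / 0.990599 = 0.414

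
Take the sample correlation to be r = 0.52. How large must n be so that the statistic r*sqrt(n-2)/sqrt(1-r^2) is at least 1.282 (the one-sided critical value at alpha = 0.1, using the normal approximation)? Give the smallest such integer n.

Need r·√(n−2)/√(1−r²) ≥ 1.282
√(n−2) ≥ 1.282·√(1−0.2704) / 0.52 = 1.282·0.854166 / 0.52 = 2.1058
n−2 ≥ 4.4344  ⇒  n ≥ 6.4344
Smallest integer n = 7

7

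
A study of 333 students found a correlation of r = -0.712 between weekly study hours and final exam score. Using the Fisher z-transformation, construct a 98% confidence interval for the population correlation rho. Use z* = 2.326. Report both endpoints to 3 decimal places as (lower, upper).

(-0.770, -0.643)

z_r = atanh(-0.712) = -0.891229;  SE = 1/√(n−3) = 1/√330 = 0.055048
z-limits: -0.891229 ± 2.326·0.055048 = -0.891229 ± 0.128042 = [-1.019271, -0.763187]
ρ-limits: (tanh -1.019271, tanh -0.763187) = (-0.770, -0.643)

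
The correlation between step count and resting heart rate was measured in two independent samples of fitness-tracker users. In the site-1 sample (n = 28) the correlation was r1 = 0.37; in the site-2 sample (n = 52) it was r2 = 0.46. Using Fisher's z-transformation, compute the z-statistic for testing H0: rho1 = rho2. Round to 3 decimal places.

-0.443

z1 = atanh(0.37) = 0.388423,  z2 = atanh(0.46) = 0.497311
SE = √(1/(n1−3) + 1/(n2−3)) = √(1/25 + 1/49) = √(0.0400000 + 0.0204082) = √0.0604082 = 0.245781
z = (z1 − z2)/SE = (0.388423 − 0.497311) / 0.245781 = -0.108888 / 0.245781 = -0.443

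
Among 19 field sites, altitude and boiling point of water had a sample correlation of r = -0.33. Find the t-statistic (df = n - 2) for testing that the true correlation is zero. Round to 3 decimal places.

-1.441

t = r·√(n−2) / √(1−r²) with r = -0.33, n = 19
  = -0.33·√17 / √(1 − 0.1089)
  = -0.33·4.123106 / 0.943981
  = -1.360625 / 0.943981 = -1.441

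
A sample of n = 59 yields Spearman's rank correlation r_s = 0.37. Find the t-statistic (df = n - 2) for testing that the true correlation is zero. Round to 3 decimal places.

3.007

1 − r_s² = 1 − 0.1369 = 0.8631;  √(1−r_s²) = 0.929032
√(n−2) = √57 = 7.549834
t = r_s·√(n−2)/√(1−r_s²) = 0.37 · 7.549834 / 0.929032 = 3.007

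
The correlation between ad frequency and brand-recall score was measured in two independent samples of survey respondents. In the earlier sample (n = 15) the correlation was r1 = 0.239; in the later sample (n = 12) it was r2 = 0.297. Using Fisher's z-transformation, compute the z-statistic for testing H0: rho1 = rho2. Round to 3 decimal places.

-0.142

z1 = atanh(0.239) = 0.243713,  z2 = atanh(0.297) = 0.306226
SE = √(1/(n1−3) + 1/(n2−3)) = √(1/12 + 1/9) = √(0.0833333 + 0.1111111) = √0.1944444 = 0.440959
z = (z1 − z2)/SE = (0.243713 − 0.306226) / 0.440959 = -0.062513 / 0.440959 = -0.142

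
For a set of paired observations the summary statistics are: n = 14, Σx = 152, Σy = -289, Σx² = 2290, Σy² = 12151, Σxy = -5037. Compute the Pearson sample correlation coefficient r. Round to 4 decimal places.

Numerator: nΣxy − (Σx)(Σy) = 14·(-5037) − (152)(-289) = -26590
Denominator: √[(nΣx²−(Σx)²)(nΣy²−(Σy)²)]
  nΣx²−(Σx)² = 14·2290 − 23104 = 8956;  nΣy²−(Σy)² = 14·12151 − 83521 = 86593
  √(8956·86593) = √775526908 = 27848.2838
r = -26590 / 27848.2838 = -0.9548

-0.9548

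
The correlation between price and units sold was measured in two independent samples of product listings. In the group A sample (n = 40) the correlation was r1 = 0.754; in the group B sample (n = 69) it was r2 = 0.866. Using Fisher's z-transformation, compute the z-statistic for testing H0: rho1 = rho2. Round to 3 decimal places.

z1 = atanh(0.754) = 0.982161,  z2 = atanh(0.866) = 1.316856
SE = √(1/(n1−3) + 1/(n2−3)) = √(1/37 + 1/66) = √(0.0270270 + 0.0151515) = √0.0421785 = 0.205374
z = (z1 − z2)/SE = (0.982161 − 1.316856) / 0.205374 = -0.334695 / 0.205374 = -1.630

-1.630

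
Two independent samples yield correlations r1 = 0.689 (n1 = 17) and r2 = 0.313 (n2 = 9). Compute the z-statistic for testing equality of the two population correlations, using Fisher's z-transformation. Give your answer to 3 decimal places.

Fisher z-transforms: z1 = atanh(0.689) = 0.846050, z2 = atanh(0.313) = 0.323868; difference d = 0.522182
Var(d) = 1/14 + 1/6 = 0.0714286 + 0.1666667 = 0.2380953
z = d/√Var(d) = 0.522182 / √0.2380953 = 0.522182 / 0.487950 = 1.070

1.070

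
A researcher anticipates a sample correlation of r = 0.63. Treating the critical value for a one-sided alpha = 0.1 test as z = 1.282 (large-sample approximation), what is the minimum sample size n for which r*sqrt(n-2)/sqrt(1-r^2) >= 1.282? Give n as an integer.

r√(n−2)/√(1−r²) ≥ 1.282  ⇔  n−2 ≥ (1.282)²·(1−r²)/r²
(1−r²)/r² = (1−0.3969)/0.3969 = 1.5195
n ≥ 2 + 1.643524·1.5195 = 2 + 2.4973 = 4.4973
⌈4.4973⌉ = 5

5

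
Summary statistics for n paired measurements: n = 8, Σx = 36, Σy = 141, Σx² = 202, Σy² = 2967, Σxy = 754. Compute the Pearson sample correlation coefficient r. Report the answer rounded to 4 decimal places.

S_xy = nΣxy − ΣxΣy = 8·754 − 36·141 = 6032 − 5076 = 956
S_xx = nΣx² − (Σx)² = 8·202 − 36² = 1616 − 1296 = 320
S_yy = nΣy² − (Σy)² = 8·2967 − 141² = 23736 − 19881 = 3855
r = S_xy / √(S_xx·S_yy) = 956 / √(320·3855) = 956 / √1233600 = 956 / 1110.6755 = 0.8607

0.8607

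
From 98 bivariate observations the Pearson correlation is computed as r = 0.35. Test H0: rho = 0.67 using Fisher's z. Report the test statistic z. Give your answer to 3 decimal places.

-4.340

z_r = atanh(0.35) = 0.365444,  z_0 = atanh(0.67) = 0.810743
SE = 1/√(n−3) = 1/√95 = 0.102598
z = (z_r − z_0)/SE = (0.365444 − 0.810743) / 0.102598 = -0.445299 / 0.102598 = -4.340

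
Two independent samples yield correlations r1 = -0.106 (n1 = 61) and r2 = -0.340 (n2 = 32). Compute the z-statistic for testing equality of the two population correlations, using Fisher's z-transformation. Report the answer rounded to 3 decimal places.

Fisher z-transforms: z1 = atanh(-0.106) = -0.106400, z2 = atanh(-0.340) = -0.354093; difference d = 0.247693
Var(d) = 1/58 + 1/29 = 0.0172414 + 0.0344828 = 0.0517242
z = d/√Var(d) = 0.247693 / √0.0517242 = 0.247693 / 0.227430 = 1.089

1.089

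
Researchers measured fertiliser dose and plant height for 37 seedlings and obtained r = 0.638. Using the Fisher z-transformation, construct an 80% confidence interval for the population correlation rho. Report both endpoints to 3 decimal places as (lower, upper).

(0.489, 0.751)

Fisher z: z_r = atanh(r) = ½·ln((1+0.638)/(1−0.638)) = 0.754794
SE(z) = 1/√(n−3) = 1/√34 = 0.171499
80% ⇒ z* = 1.282; margin = 1.282·0.171499 = 0.219862
CI on z-scale: (0.534932, 0.974656)
Back-transform: tanh(0.534932) = 0.489142, tanh(0.974656) = 0.750743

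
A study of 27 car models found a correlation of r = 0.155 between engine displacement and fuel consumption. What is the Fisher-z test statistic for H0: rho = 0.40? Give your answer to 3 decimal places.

-1.310

z_r = atanh(0.155) = 0.156259,  z_0 = atanh(0.40) = 0.423649
SE = 1/√(n−3) = 1/√24 = 0.204124
z = (z_r − z_0)/SE = (0.156259 − 0.423649) / 0.204124 = -0.267390 / 0.204124 = -1.310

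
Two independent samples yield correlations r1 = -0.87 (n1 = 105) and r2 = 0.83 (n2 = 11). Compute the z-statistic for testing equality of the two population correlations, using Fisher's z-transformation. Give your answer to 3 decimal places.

-6.867

z1 = atanh(-0.87) = -1.333080,  z2 = atanh(0.83) = 1.188136
SE = √(1/(n1−3) + 1/(n2−3)) = √(1/102 + 1/8) = √(0.0098039 + 0.1250000) = √0.1348039 = 0.367157
z = (z1 − z2)/SE = (-1.333080 − 1.188136) / 0.367157 = -2.521216 / 0.367157 = -6.867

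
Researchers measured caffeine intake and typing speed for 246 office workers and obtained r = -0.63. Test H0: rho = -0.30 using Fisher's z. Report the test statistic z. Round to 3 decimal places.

z_r = atanh(-0.63) = -0.741416,  z_0 = atanh(-0.30) = -0.309520
SE = 1/√(n−3) = 1/√243 = 0.064150
z = (z_r − z_0)/SE = (-0.741416 − (-0.309520)) / 0.064150 = -0.431896 / 0.064150 = -6.733

-6.733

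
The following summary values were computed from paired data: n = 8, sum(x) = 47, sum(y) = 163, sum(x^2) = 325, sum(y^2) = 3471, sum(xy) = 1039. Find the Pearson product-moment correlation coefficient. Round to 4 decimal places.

0.9508

Numerator: nΣxy − (Σx)(Σy) = 8·1039 − (47)(163) = 651
Denominator: √[(nΣx²−(Σx)²)(nΣy²−(Σy)²)]
  nΣx²−(Σx)² = 8·325 − 2209 = 391;  nΣy²−(Σy)² = 8·3471 − 26569 = 1199
  √(391·1199) = √468809 = 684.6963
r = 651 / 684.6963 = 0.9508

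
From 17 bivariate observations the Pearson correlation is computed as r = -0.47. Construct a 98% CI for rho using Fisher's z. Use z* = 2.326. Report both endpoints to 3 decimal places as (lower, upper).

(-0.812, 0.111)

Fisher z: z_r = atanh(r) = ½·ln((1+(-0.47))/(1−(-0.47))) = -0.510070
SE(z) = 1/√(n−3) = 1/√14 = 0.267261
98% ⇒ z* = 2.326; margin = 2.326·0.267261 = 0.621649
CI on z-scale: (-1.131719, 0.111579)
Back-transform: tanh(-1.131719) = -0.811607, tanh(0.111579) = 0.111118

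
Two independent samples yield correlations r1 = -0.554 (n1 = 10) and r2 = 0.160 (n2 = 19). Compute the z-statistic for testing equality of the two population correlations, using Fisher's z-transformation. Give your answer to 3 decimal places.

-1.733

z1 = atanh(-0.554) = -0.624134,  z2 = atanh(0.160) = 0.161387
SE = √(1/(n1−3) + 1/(n2−3)) = √(1/7 + 1/16) = √(0.1428571 + 0.0625000) = √0.2053571 = 0.453163
z = (z1 − z2)/SE = (-0.624134 − 0.161387) / 0.453163 = -0.785521 / 0.453163 = -1.733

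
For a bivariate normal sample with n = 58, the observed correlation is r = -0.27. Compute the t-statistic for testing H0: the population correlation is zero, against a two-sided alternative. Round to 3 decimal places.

t = r·√(n−2) / √(1−r²) with r = -0.27, n = 58
  = -0.27·√56 / √(1 − 0.0729)
  = -0.27·7.483315 / 0.962860
  = -2.020495 / 0.962860 = -2.098

-2.098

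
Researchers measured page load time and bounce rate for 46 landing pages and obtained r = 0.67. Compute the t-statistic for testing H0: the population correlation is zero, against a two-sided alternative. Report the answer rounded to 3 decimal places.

t = r·√(n−2) / √(1−r²) with r = 0.67, n = 46
  = 0.67·√44 / √(1 − 0.4489)
  = 0.67·6.633250 / 0.742361
  = 4.444278 / 0.742361 = 5.987

5.987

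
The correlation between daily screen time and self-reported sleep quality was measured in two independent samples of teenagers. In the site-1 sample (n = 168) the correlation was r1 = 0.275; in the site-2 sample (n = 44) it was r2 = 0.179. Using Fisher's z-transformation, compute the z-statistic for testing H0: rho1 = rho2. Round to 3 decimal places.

0.581

z1 = atanh(0.275) = 0.282265,  z2 = atanh(0.179) = 0.180949
SE = √(1/(n1−3) + 1/(n2−3)) = √(1/165 + 1/41) = √(0.0060606 + 0.0243902) = √0.0304508 = 0.174502
z = (z1 − z2)/SE = (0.282265 − 0.180949) / 0.174502 = 0.101316 / 0.174502 = 0.581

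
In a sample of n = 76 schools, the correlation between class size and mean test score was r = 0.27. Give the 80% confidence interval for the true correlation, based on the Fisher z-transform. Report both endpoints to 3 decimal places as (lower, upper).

z_r = atanh(0.27) = 0.276864;  SE = 1/√(n−3) = 1/√73 = 0.117041
z-limits: 0.276864 ± 1.282·0.117041 = 0.276864 ± 0.150047 = [0.126817, 0.426911]
ρ-limits: (tanh 0.126817, tanh 0.426911) = (0.126, 0.403)

(0.126, 0.403)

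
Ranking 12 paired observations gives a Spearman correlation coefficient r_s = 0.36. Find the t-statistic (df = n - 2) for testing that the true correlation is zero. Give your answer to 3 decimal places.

1.220

1 − r_s² = 1 − 0.1296 = 0.8704;  √(1−r_s²) = 0.932952
√(n−2) = √10 = 3.162278
t = r_s·√(n−2)/√(1−r_s²) = 0.36 · 3.162278 / 0.932952 = 1.220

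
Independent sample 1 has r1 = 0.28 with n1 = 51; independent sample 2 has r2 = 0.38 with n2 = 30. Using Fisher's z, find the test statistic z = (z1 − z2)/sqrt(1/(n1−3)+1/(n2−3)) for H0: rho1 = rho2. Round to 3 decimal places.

z1 = atanh(0.28) = 0.287682,  z2 = atanh(0.38) = 0.400060
SE = √(1/(n1−3) + 1/(n2−3)) = √(1/48 + 1/27) = √(0.0208333 + 0.0370370) = √0.0578703 = 0.240562
z = (z1 − z2)/SE = (0.287682 − 0.400060) / 0.240562 = -0.112378 / 0.240562 = -0.467

-0.467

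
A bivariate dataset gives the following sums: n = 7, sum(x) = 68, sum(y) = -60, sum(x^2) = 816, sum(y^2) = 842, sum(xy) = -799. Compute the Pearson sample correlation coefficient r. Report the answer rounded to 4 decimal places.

-0.9577

S_xy = nΣxy − ΣxΣy = 7·(-799) − 68·(-60) = -5593 − (-4080) = -1513
S_xx = nΣx² − (Σx)² = 7·816 − 68² = 5712 − 4624 = 1088
S_yy = nΣy² − (Σy)² = 7·842 − (-60)² = 5894 − 3600 = 2294
r = S_xy / √(S_xx·S_yy) = -1513 / √(1088·2294) = -1513 / √2495872 = -1513 / 1579.8329 = -0.9577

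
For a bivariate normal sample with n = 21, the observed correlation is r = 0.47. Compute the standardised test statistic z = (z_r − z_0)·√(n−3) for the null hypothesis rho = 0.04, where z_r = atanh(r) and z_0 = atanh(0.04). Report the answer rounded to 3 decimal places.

1.994

z_r = atanh(0.47) = 0.510070,  z_0 = atanh(0.04) = 0.040021
SE = 1/√(n−3) = 1/√18 = 0.235702
z = (z_r − z_0)/SE = (0.510070 − 0.040021) / 0.235702 = 0.470049 / 0.235702 = 1.994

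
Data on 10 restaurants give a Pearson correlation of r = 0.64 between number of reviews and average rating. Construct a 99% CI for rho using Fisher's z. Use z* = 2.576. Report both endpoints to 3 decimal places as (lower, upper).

Fisher z: z_r = atanh(r) = ½·ln((1+0.64)/(1−0.64)) = 0.758174
SE(z) = 1/√(n−3) = 1/√7 = 0.377964
99% ⇒ z* = 2.576; margin = 2.576·0.377964 = 0.973635
CI on z-scale: (-0.215461, 1.731809)
Back-transform: tanh(-0.215461) = -0.212188, tanh(1.731809) = 0.939269

(-0.212, 0.939)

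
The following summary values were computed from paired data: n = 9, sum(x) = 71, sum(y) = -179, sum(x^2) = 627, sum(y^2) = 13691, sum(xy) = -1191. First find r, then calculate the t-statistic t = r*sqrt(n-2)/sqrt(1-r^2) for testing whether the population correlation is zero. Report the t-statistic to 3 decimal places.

0.738

Numerator: nΣxy − (Σx)(Σy) = 9·(-1191) − (71)(-179) = 1990
Denominator: √[(nΣx²−(Σx)²)(nΣy²−(Σy)²)]
  nΣx²−(Σx)² = 9·627 − 5041 = 602;  nΣy²−(Σy)² = 9·13691 − 32041 = 91178
  √(602·91178) = √54889156 = 7408.7216
r = 1990 / 7408.7216 = 0.2686
t = r·√(n−2)/√(1−r²) = 0.2686·√7 / √(1−0.072146) = 0.710649 / 0.963252 = 0.738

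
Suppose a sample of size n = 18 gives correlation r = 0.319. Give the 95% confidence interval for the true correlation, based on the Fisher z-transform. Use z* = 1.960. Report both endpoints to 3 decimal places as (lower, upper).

(-0.174, 0.684)

z_r = atanh(0.319) = 0.330533;  SE = 1/√(n−3) = 1/√15 = 0.258199
z-limits: 0.330533 ± 1.960·0.258199 = 0.330533 ± 0.506070 = [-0.175537, 0.836603]
ρ-limits: (tanh -0.175537, tanh 0.836603) = (-0.174, 0.684)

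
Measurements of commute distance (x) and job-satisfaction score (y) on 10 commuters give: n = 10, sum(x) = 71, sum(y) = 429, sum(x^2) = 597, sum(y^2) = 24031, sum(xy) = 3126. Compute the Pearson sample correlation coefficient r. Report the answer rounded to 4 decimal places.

Numerator: nΣxy − (Σx)(Σy) = 10·3126 − (71)(429) = 801
Denominator: √[(nΣx²−(Σx)²)(nΣy²−(Σy)²)]
  nΣx²−(Σx)² = 10·597 − 5041 = 929;  nΣy²−(Σy)² = 10·24031 − 184041 = 56269
  √(929·56269) = √52273901 = 7230.0692
r = 801 / 7230.0692 = 0.1108

0.1108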